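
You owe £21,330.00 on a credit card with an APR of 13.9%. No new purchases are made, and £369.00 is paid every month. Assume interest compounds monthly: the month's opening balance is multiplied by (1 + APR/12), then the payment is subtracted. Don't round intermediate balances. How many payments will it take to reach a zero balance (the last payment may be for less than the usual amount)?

97 payments

Monthly rate r = 13.9%/12 = 1.15833% = 0.0115833.
Recurrence: B ← B·(1+r) − £369.00.
Month 1: interest £247.07; balance after payment £21,208.07.
Month 2: interest £245.66; balance after payment £21,084.73.
Closed form: n = −ln(1 − rB₀/P)/ln(1+r) = −ln(0.33043)/ln(1.01158) ≈ 96.153, so the balance reaches zero during payment 97.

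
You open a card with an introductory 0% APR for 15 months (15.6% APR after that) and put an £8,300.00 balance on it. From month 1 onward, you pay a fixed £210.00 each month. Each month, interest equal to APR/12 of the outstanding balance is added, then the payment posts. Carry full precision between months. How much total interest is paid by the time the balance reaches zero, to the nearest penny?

£1,092.17

Promo months 1–15 at r₀ = 0%/12 = 0; months 16+ at r₁ = 15.6%/12 = 0.013.
After month 15 (no interest yet): B = £8,300.00 − 15·£210.00 = £5,150.00.
Then at r₁ with £210.00/mo: n₂ = −ln(1 − r₁·B/P)/ln(1+r₁) ≈ 29.72 → 30 more payments.
Total paid = 44·£210.00 + £152.17 = £9,392.17; interest = £9,392.17 − £8,300.00 = £1,092.17.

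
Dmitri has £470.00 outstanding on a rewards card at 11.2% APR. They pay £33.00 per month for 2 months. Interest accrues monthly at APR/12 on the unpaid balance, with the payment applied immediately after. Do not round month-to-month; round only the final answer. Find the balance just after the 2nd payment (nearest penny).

£412.51

Monthly rate r = 11.2%/12 = 0.933333% = 0.00933333.
Each month: B ← B·(1+r) − £33.00.
Month 1: interest £4.39; balance after payment £441.39.
Month 2: interest £4.12; balance after payment £412.51.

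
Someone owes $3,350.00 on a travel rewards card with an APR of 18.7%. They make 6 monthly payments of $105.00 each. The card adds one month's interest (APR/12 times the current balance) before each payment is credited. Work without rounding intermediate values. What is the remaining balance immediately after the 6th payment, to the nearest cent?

$3,020.62

Monthly rate r = 18.7%/12 = 1.55833% = 0.0155833.
Each month: B ← B·(1+r) − $105.00.
Month 1: interest $52.20; balance after payment $3,297.20.
Month 2: interest $51.38; balance after payment $3,243.59.
Month 3: interest $50.55; balance after payment $3,189.13.
Month 4: interest $49.70; balance after payment $3,133.83.
Month 5: interest $48.84; balance after payment $3,077.66.
Month 6: interest $47.96; balance after payment $3,020.62.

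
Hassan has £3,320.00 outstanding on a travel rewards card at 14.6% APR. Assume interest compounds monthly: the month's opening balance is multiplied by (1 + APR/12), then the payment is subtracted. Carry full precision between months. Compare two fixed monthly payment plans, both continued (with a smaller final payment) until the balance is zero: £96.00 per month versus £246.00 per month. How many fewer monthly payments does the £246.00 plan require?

Monthly rate r = 14.6%/12 = 1.21667% = 0.0121667.
At £96.00/mo: n = ⌈−ln(1 − rB₀/P)/ln(1+r)⌉ = 46 payments (last £14.75); total interest = total paid − £3,320.00 = £1,014.75.
At £246.00/mo: 15 payments (last £204.87); total interest £328.87.
Payments saved = 46 − 15 = 31.

31 fewer payments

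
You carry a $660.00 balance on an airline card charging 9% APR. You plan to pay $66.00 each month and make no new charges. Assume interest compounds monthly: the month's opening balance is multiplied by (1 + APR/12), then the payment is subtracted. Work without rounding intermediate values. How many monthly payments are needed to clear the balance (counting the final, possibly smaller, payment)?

11 payments

Monthly rate r = 9%/12 = 0.75% = 0.0075.
Recurrence: B ← B·(1+r) − $66.00.
Month 1: interest $4.95; balance after payment $598.95.
Month 2: interest $4.49; balance after payment $537.44.
Closed form: n = −ln(1 − rB₀/P)/ln(1+r) = −ln(0.925)/ln(1.0075) ≈ 10.434, so the balance reaches zero during payment 11.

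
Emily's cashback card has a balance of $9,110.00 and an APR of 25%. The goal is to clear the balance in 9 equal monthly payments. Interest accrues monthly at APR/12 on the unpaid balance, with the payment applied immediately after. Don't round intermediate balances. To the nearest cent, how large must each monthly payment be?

Monthly rate r = 25%/12 = 2.08333% = 0.0208333.
Level-payment amortization: P = B₀·r / (1 − (1+r)^(−n)) = 9110.00·0.0208333 / (1 − 1.02083^(−9)).
Denominator 1 − (1+r)^(−9) = 0.169372288.
P = 189.792 / 0.169372288 ≈ 1120.56.

$1,120.56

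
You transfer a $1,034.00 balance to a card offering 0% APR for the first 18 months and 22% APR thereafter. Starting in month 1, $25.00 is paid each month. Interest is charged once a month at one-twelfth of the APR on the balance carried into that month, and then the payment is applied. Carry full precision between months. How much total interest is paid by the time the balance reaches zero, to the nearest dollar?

Promo months 1–18 at r₀ = 0%/12 = 0; months 19+ at r₁ = 22%/12 = 0.0183333.
After month 18 (no interest yet): B = $1,034.00 − 18·$25.00 = $584.00.
Then at r₁ with $25.00/mo: n₂ = −ln(1 − r₁·B/P)/ln(1+r₁) ≈ 30.77 → 31 more payments.
Total paid = 48·$25.00 + $19.39 = $1,219.39; interest = $1,219.39 − $1,034.00 = $185.39.

$185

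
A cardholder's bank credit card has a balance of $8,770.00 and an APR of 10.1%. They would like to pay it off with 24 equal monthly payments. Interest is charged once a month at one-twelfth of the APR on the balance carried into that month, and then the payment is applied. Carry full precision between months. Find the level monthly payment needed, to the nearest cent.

$405.10

Monthly rate r = 10.1%/12 = 0.841667% = 0.00841667.
Level-payment amortization: P = B₀·r / (1 − (1+r)^(−n)) = 8770.00·0.00841667 / (1 − 1.00842^(−24)).
Denominator 1 − (1+r)^(−24) = 0.182214054.
P = 73.8142 / 0.182214054 ≈ 405.10.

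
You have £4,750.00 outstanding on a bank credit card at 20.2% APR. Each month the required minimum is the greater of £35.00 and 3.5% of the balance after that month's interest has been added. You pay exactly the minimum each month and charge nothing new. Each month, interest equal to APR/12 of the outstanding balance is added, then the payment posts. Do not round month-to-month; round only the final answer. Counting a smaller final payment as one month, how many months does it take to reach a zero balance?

122 months

Monthly rate r = 20.2%/12 = 1.68333% = 0.0168333.
While 3.5% of the post-interest balance exceeds £35.00, each month B ← (B·(1+r))·(1 − 0.035), i.e. B shrinks by the factor (1+r)·0.965 = 0.98124.
This holds for months 1–84. Entering month 85 the balance is £968.21; 3.5% of the post-interest balance is now below £35.00, so the flat £35.00 minimum applies from here.
From month 85 a fixed £35.00 at rate r clears £968.21 in 38 more payments. Total: 84 + 38 = 122 months.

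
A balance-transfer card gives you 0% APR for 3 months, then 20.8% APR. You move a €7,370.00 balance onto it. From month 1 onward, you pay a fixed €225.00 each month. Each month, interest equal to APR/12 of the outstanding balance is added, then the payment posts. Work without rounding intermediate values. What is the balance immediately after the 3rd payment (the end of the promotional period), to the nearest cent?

€6,695.00

Promo months 1–3 at r₀ = 0%/12 = 0; months 4+ at r₁ = 20.8%/12 = 0.0173333.
After month 3 (no interest yet): B = €7,370.00 − 3·€225.00 = €6,695.00.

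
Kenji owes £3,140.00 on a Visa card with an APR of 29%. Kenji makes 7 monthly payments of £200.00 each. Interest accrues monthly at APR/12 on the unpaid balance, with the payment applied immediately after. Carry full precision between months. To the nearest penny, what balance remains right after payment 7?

£2,205.59

Monthly rate r = 29%/12 = 2.41667% = 0.0241667.
Each month: B ← B·(1+r) − £200.00.
Month 1: interest £75.88; balance after payment £3,015.88.
Month 2: interest £72.88; balance after payment £2,888.77.
Month 3: interest £69.81; balance after payment £2,758.58.
Month 4: interest £66.67; balance after payment £2,625.24.
Month 5: interest £63.44; balance after payment £2,488.69.
Month 6: interest £60.14; balance after payment £2,348.83.
Month 7: interest £56.76; balance after payment £2,205.59.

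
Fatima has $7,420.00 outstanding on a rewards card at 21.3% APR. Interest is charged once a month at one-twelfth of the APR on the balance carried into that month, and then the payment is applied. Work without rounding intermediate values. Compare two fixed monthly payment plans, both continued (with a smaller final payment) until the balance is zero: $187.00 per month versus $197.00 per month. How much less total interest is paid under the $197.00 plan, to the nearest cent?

$585.47

Monthly rate r = 21.3%/12 = 1.775% = 0.01775.
At $187.00/mo: n = ⌈−ln(1 − rB₀/P)/ln(1+r)⌉ = 70 payments (last $47.28); total interest = total paid − $7,420.00 = $5,530.28.
At $197.00/mo: 63 payments (last $150.81); total interest $4,944.81.
Interest saved = $5,530.28 − $4,944.81 = $585.47.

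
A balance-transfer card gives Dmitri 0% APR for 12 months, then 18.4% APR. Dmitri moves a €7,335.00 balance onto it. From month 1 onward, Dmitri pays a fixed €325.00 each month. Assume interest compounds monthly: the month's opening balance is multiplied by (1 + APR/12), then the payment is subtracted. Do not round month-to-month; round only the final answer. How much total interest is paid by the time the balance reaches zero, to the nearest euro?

Promo months 1–12 at r₀ = 0%/12 = 0; months 13+ at r₁ = 18.4%/12 = 0.0153333.
After month 12 (no interest yet): B = €7,335.00 − 12·€325.00 = €3,435.00.
Then at r₁ with €325.00/mo: n₂ = −ln(1 − r₁·B/P)/ln(1+r₁) ≈ 11.62 → 12 more payments.
Total paid = 23·€325.00 + €201.86 = €7,676.86; interest = €7,676.86 − €7,335.00 = €341.86.

€342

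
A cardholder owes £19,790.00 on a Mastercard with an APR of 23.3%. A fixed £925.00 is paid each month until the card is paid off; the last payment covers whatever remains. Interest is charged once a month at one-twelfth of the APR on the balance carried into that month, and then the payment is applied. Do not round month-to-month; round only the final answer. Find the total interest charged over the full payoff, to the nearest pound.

Monthly rate r = 23.3%/12 = 1.94167% = 0.0194167.
Payoff takes n = ⌈−ln(1 − rB₀/P)/ln(1+r)⌉ = ⌈27.916⌉ = 28 payments; the last is £848.31.
Total paid = 27·£925.00 + £848.31 = £25,823.31.
Total interest = total paid − principal = £25,823.31 − £19,790.00 = £6,033.31.

£6,033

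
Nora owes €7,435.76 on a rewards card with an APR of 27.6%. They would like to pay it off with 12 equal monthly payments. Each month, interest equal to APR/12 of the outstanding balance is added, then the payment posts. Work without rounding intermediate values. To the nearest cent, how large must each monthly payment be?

Monthly rate r = 27.6%/12 = 2.3% = 0.023.
Level-payment amortization: P = B₀·r / (1 − (1+r)^(−n)) = 7435.76·0.023 / (1 − 1.023^(−12)).
Denominator 1 − (1+r)^(−12) = 0.23881119.
P = 171.022 / 0.23881119 ≈ 716.14.

€716.14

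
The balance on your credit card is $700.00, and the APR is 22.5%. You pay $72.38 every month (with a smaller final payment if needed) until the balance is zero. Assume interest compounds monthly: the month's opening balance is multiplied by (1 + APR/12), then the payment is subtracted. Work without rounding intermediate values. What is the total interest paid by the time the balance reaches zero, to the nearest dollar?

Monthly rate r = 22.5%/12 = 1.875% = 0.01875.
Payoff takes n = ⌈−ln(1 − rB₀/P)/ln(1+r)⌉ = ⌈10.771⌉ = 11 payments; the last is $55.90.
Total paid = 10·$72.38 + $55.90 = $779.70.
Total interest = total paid − principal = $779.70 − $700.00 = $79.70.

$80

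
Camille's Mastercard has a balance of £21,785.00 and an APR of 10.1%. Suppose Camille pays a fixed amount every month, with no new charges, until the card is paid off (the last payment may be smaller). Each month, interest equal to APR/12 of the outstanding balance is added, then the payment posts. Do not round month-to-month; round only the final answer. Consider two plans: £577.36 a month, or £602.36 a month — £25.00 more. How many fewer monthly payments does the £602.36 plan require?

2 fewer payments

Monthly rate r = 10.1%/12 = 0.841667% = 0.00841667.
At £577.36/mo: n = ⌈−ln(1 − rB₀/P)/ln(1+r)⌉ = 46 payments (last £341.07); total interest = total paid − £21,785.00 = £4,537.27.
At £602.36/mo: 44 payments (last £185.62); total interest £4,302.10.
Payments saved = 46 − 44 = 2.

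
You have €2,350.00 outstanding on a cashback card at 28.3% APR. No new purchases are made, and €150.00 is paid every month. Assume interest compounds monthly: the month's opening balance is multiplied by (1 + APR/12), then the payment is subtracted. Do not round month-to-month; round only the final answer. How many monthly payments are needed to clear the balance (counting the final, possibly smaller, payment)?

Monthly rate r = 28.3%/12 = 2.35833% = 0.0235833.
Recurrence: B ← B·(1+r) − €150.00.
Month 1: interest €55.42; balance after payment €2,255.42.
Month 2: interest €53.19; balance after payment €2,158.61.
Closed form: n = −ln(1 − rB₀/P)/ln(1+r) = −ln(0.63053)/ln(1.02358) ≈ 19.786, so the balance reaches zero during payment 20.

20 months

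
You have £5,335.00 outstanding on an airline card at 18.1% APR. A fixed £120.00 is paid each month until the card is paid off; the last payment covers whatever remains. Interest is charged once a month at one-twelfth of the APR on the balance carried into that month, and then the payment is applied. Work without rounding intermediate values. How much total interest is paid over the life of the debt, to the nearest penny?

£3,565.88

Monthly rate r = 18.1%/12 = 1.50833% = 0.0150833.
Payoff takes n = ⌈−ln(1 − rB₀/P)/ln(1+r)⌉ = ⌈74.173⌉ = 75 payments; the last is £20.88.
Total paid = 74·£120.00 + £20.88 = £8,900.88.
Total interest = total paid − principal = £8,900.88 − £5,335.00 = £3,565.88.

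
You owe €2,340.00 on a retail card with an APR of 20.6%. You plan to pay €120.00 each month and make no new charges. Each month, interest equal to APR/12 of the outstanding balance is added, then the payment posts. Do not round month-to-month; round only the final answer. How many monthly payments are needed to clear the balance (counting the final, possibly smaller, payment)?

24 payments

Monthly rate r = 20.6%/12 = 1.71667% = 0.0171667.
Recurrence: B ← B·(1+r) − €120.00.
Month 1: interest €40.17; balance after payment €2,260.17.
Month 2: interest €38.80; balance after payment €2,178.97.
Closed form: n = −ln(1 − rB₀/P)/ln(1+r) = −ln(0.66525)/ln(1.01717) ≈ 23.946, so the balance reaches zero during payment 24.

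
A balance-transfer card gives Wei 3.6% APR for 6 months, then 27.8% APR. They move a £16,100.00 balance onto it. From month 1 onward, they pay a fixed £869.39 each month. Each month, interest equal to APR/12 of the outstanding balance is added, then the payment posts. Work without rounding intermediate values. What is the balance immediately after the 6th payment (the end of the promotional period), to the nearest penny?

£11,136.36

Promo months 1–6 at r₀ = 3.6%/12 = 0.003; months 7+ at r₁ = 27.8%/12 = 0.0231667.
After month 6: iterate B ← B·(1+r₀) − £869.39 for 6 months → £11,136.36.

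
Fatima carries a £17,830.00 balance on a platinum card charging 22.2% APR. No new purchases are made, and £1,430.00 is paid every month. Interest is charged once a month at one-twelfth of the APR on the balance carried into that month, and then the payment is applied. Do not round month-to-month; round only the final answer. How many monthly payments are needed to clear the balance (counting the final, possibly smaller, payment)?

15 payments

Monthly rate r = 22.2%/12 = 1.85% = 0.0185.
Recurrence: B ← B·(1+r) − £1,430.00.
Month 1: interest £329.85; balance after payment £16,729.85.
Month 2: interest £309.50; balance after payment £15,609.36.
Closed form: n = −ln(1 − rB₀/P)/ln(1+r) = −ln(0.76933)/ln(1.0185) ≈ 14.305, so the balance reaches zero during payment 15.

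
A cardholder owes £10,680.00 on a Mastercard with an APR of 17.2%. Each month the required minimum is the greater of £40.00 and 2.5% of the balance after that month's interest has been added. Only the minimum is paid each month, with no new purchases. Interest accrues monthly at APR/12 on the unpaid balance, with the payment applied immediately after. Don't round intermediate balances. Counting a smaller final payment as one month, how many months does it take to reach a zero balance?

Monthly rate r = 17.2%/12 = 1.43333% = 0.0143333.
While 2.5% of the post-interest balance exceeds £40.00, each month B ← (B·(1+r))·(1 − 0.025), i.e. B shrinks by the factor (1+r)·0.975 = 0.98897.
This holds for months 1–173. Entering month 174 the balance is £1,569.03; 2.5% of the post-interest balance is now below £40.00, so the flat £40.00 minimum applies from here.
From month 174 a fixed £40.00 at rate r clears £1,569.03 in 59 more payments. Total: 173 + 59 = 232 months.

232 months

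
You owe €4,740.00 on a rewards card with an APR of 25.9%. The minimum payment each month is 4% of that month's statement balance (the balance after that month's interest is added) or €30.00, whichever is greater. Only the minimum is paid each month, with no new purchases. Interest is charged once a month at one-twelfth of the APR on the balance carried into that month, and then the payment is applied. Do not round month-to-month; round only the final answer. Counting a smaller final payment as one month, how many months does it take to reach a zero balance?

131 months

Monthly rate r = 25.9%/12 = 2.15833% = 0.0215833.
While 4% of the post-interest balance exceeds €30.00, each month B ← (B·(1+r))·(1 − 0.04), i.e. B shrinks by the factor (1+r)·0.96 = 0.98072.
This holds for months 1–96. Entering month 97 the balance is €731.31; 4% of the post-interest balance is now below €30.00, so the flat €30.00 minimum applies from here.
From month 97 a fixed €30.00 at rate r clears €731.31 in 35 more payments. Total: 96 + 35 = 131 months.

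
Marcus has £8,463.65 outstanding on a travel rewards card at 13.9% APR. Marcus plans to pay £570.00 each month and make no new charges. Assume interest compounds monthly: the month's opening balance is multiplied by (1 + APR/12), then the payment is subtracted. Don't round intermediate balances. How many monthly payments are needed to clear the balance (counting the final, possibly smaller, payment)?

Monthly rate r = 13.9%/12 = 1.15833% = 0.0115833.
Recurrence: B ← B·(1+r) − £570.00.
Month 1: interest £98.04; balance after payment £7,991.69.
Month 2: interest £92.57; balance after payment £7,514.26.
Closed form: n = −ln(1 − rB₀/P)/ln(1+r) = −ln(0.828)/ln(1.01158) ≈ 16.388, so the balance reaches zero during payment 17.

17 payments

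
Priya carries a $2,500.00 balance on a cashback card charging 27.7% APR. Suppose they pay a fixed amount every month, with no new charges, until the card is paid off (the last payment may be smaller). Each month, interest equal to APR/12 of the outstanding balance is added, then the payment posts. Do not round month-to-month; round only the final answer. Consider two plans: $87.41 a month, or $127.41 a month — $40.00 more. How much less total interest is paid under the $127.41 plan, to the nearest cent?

Monthly rate r = 27.7%/12 = 2.30833% = 0.0230833.
At $87.41/mo: n = ⌈−ln(1 − rB₀/P)/ln(1+r)⌉ = 48 payments (last $26.34); total interest = total paid − $2,500.00 = $1,634.61.
At $127.41/mo: 27 payments (last $55.30); total interest $867.96.
Interest saved = $1,634.61 − $867.96 = $766.65.

$766.65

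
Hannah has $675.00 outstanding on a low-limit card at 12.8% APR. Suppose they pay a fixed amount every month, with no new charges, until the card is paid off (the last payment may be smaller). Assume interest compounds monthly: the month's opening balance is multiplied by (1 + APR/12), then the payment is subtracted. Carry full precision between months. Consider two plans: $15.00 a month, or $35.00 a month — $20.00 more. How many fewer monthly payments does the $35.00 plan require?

40 fewer payments

Monthly rate r = 12.8%/12 = 1.06667% = 0.0106667.
At $15.00/mo: n = ⌈−ln(1 − rB₀/P)/ln(1+r)⌉ = 62 payments (last $9.50); total interest = total paid − $675.00 = $249.50.
At $35.00/mo: 22 payments (last $24.77); total interest $84.77.
Payments saved = 62 − 22 = 40.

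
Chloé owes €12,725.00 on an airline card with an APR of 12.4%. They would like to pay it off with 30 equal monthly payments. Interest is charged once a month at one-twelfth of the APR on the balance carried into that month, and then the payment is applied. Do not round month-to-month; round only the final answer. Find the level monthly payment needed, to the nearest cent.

Monthly rate r = 12.4%/12 = 1.03333% = 0.0103333.
Level-payment amortization: P = B₀·r / (1 − (1+r)^(−n)) = 12725.00·0.0103333 / (1 − 1.01033^(−30)).
Denominator 1 − (1+r)^(−30) = 0.265385408.
P = 131.492 / 0.265385408 ≈ 495.47.

€495.47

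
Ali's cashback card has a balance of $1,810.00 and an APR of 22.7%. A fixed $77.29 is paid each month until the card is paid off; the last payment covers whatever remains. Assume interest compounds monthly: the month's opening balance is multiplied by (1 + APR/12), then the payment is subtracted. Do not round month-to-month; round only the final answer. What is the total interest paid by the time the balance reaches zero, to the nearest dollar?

Monthly rate r = 22.7%/12 = 1.89167% = 0.0189167.
Payoff takes n = ⌈−ln(1 − rB₀/P)/ln(1+r)⌉ = ⌈31.226⌉ = 32 payments; the last is $17.63.
Total paid = 31·$77.29 + $17.63 = $2,413.62.
Total interest = total paid − principal = $2,413.62 − $1,810.00 = $603.62.

$604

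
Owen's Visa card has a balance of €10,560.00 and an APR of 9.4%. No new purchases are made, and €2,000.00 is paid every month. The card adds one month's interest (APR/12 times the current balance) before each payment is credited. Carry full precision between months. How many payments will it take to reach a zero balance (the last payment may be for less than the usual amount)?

6 payments

Monthly rate r = 9.4%/12 = 0.783333% = 0.00783333.
Recurrence: B ← B·(1+r) − €2,000.00.
Month 1: interest €82.72; balance after payment €8,642.72.
Month 2: interest €67.70; balance after payment €6,710.42.
Month 3: interest €52.56; balance after payment €4,762.99.
Month 4: interest €37.31; balance after payment €2,800.30.
Month 5: interest €21.94; balance after payment €822.23.
Month 6: interest €6.44; balance after payment €0.00.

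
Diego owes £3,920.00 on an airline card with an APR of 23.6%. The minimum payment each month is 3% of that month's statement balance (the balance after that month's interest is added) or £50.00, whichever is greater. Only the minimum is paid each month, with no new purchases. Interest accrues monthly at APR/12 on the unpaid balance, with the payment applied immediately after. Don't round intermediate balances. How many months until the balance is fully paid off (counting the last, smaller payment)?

Monthly rate r = 23.6%/12 = 1.96667% = 0.0196667.
While 3% of the post-interest balance exceeds £50.00, each month B ← (B·(1+r))·(1 − 0.03), i.e. B shrinks by the factor (1+r)·0.97 = 0.98908.
This holds for months 1–80. Entering month 81 the balance is £1,628.11; 3% of the post-interest balance is now below £50.00, so the flat £50.00 minimum applies from here.
From month 81 a fixed £50.00 at rate r clears £1,628.11 in 53 more payments. Total: 80 + 53 = 133 months.

133 months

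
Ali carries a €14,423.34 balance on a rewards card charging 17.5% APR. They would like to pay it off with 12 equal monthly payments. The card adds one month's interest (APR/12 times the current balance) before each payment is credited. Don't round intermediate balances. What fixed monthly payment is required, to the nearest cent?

€1,318.90

Monthly rate r = 17.5%/12 = 1.45833% = 0.0145833.
Level-payment amortization: P = B₀·r / (1 − (1+r)^(−n)) = 14423.34·0.0145833 / (1 − 1.01458^(−12)).
Denominator 1 − (1+r)^(−12) = 0.159481428.
P = 210.34 / 0.159481428 ≈ 1318.90.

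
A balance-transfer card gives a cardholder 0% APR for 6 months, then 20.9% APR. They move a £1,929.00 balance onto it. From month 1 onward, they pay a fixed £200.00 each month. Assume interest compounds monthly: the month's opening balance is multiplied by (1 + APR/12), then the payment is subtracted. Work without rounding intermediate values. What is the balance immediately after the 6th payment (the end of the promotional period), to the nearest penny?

Promo months 1–6 at r₀ = 0%/12 = 0; months 7+ at r₁ = 20.9%/12 = 0.0174167.
After month 6 (no interest yet): B = £1,929.00 − 6·£200.00 = £729.00.

£729.00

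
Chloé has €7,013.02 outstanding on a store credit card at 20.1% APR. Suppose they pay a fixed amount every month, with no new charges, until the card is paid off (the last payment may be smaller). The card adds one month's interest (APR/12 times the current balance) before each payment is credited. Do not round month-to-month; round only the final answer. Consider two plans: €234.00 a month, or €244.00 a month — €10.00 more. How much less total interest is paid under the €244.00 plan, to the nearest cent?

€174.50

Monthly rate r = 20.1%/12 = 1.675% = 0.01675.
At €234.00/mo: n = ⌈−ln(1 − rB₀/P)/ln(1+r)⌉ = 42 payments (last €226.77); total interest = total paid − €7,013.02 = €2,807.75.
At €244.00/mo: 40 payments (last €130.27); total interest €2,633.25.
Interest saved = €2,807.75 − €2,633.25 = €174.50.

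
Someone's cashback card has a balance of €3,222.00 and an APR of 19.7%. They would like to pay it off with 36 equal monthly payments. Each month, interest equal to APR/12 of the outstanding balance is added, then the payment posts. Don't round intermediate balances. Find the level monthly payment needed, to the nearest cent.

€119.25

Monthly rate r = 19.7%/12 = 1.64167% = 0.0164167.
Level-payment amortization: P = B₀·r / (1 − (1+r)^(−n)) = 3222.00·0.0164167 / (1 − 1.01642^(−36)).
Denominator 1 − (1+r)^(−36) = 0.443563.
P = 52.8945 / 0.443563 ≈ 119.25.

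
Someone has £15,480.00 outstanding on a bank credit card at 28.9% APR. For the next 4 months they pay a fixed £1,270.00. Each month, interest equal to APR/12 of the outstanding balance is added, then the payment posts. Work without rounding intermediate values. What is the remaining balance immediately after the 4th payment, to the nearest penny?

Monthly rate r = 28.9%/12 = 2.40833% = 0.0240833.
Each month: B ← B·(1+r) − £1,270.00.
Month 1: interest £372.81; balance after payment £14,582.81.
Month 2: interest £351.20; balance after payment £13,664.01.
Month 3: interest £329.07; balance after payment £12,723.09.
Month 4: interest £306.41; balance after payment £11,759.50.

£11,759.50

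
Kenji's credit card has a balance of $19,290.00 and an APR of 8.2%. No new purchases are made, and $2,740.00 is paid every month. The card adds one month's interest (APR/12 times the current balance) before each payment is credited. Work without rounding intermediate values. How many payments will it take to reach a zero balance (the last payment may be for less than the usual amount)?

8 payments

Monthly rate r = 8.2%/12 = 0.683333% = 0.00683333.
Recurrence: B ← B·(1+r) − $2,740.00.
Month 1: interest $131.81; balance after payment $16,681.81.
Month 2: interest $113.99; balance after payment $14,055.81.
Closed form: n = −ln(1 − rB₀/P)/ln(1+r) = −ln(0.95189)/ln(1.00683) ≈ 7.240, so the balance reaches zero during payment 8.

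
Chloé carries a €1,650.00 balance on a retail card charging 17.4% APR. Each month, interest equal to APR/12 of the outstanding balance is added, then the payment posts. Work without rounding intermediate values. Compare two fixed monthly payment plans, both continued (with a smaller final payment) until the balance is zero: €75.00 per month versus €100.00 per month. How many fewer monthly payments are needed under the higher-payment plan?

Monthly rate r = 17.4%/12 = 1.45% = 0.0145.
At €75.00/mo: n = ⌈−ln(1 − rB₀/P)/ln(1+r)⌉ = 27 payments (last €51.69); total interest = total paid − €1,650.00 = €351.69.
At €100.00/mo: 19 payments (last €99.51); total interest €249.51.
Payments saved = 27 − 19 = 8.

8 fewer payments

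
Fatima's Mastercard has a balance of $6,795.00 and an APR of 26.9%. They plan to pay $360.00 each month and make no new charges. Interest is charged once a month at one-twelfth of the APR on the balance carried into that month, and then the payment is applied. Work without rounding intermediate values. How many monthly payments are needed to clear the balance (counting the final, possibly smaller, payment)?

25 months

Monthly rate r = 26.9%/12 = 2.24167% = 0.0224167.
Recurrence: B ← B·(1+r) − $360.00.
Month 1: interest $152.32; balance after payment $6,587.32.
Month 2: interest $147.67; balance after payment $6,374.99.
Closed form: n = −ln(1 − rB₀/P)/ln(1+r) = −ln(0.57689)/ln(1.02242) ≈ 24.814, so the balance reaches zero during payment 25.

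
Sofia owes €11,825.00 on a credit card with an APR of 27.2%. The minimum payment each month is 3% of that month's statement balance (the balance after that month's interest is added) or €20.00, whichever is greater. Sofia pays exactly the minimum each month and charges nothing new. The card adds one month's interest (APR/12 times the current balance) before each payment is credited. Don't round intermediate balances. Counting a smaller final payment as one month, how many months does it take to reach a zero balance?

421 months

Monthly rate r = 27.2%/12 = 2.26667% = 0.0226667.
While 3% of the post-interest balance exceeds €20.00, each month B ← (B·(1+r))·(1 − 0.03), i.e. B shrinks by the factor (1+r)·0.97 = 0.99199.
This holds for months 1–361. Entering month 362 the balance is €647.75; 3% of the post-interest balance is now below €20.00, so the flat €20.00 minimum applies from here.
From month 362 a fixed €20.00 at rate r clears €647.75 in 60 more payments. Total: 361 + 60 = 421 months.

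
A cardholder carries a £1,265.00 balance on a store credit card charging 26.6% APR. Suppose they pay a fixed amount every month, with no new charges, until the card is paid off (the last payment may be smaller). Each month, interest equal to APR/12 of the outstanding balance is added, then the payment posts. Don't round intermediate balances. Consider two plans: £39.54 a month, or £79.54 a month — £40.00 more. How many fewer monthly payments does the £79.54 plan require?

37 fewer payments

Monthly rate r = 26.6%/12 = 2.21667% = 0.0221667.
At £39.54/mo: n = ⌈−ln(1 − rB₀/P)/ln(1+r)⌉ = 57 payments (last £13.19); total interest = total paid − £1,265.00 = £962.43.
At £79.54/mo: 20 payments (last £65.89); total interest £312.15.
Payments saved = 57 − 20 = 37.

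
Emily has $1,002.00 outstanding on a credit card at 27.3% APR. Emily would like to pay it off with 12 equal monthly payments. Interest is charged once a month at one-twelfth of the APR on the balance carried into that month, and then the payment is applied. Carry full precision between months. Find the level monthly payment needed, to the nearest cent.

Monthly rate r = 27.3%/12 = 2.275% = 0.02275.
Level-payment amortization: P = B₀·r / (1 − (1+r)^(−n)) = 1002.00·0.02275 / (1 − 1.02275^(−12)).
Denominator 1 − (1+r)^(−12) = 0.236575415.
P = 22.7955 / 0.236575415 ≈ 96.36.

$96.36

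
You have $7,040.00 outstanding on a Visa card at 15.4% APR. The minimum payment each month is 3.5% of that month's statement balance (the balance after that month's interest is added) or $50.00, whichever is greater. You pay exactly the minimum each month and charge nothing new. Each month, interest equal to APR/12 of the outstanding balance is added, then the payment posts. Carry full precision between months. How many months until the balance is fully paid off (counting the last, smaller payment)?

106 months

Monthly rate r = 15.4%/12 = 1.28333% = 0.0128333.
While 3.5% of the post-interest balance exceeds $50.00, each month B ← (B·(1+r))·(1 − 0.035), i.e. B shrinks by the factor (1+r)·0.965 = 0.97738.
This holds for months 1–71. Entering month 72 the balance is $1,387.42; 3.5% of the post-interest balance is now below $50.00, so the flat $50.00 minimum applies from here.
From month 72 a fixed $50.00 at rate r clears $1,387.42 in 35 more payments. Total: 71 + 35 = 106 months.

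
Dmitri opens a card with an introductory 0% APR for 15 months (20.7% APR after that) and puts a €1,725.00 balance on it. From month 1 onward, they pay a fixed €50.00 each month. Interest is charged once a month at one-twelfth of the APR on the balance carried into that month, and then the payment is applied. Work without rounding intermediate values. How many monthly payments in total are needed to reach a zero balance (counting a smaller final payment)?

Promo months 1–15 at r₀ = 0%/12 = 0; months 16+ at r₁ = 20.7%/12 = 0.01725.
After month 15 (no interest yet): B = €1,725.00 − 15·€50.00 = €975.00.
Then at r₁ with €50.00/mo: n₂ = −ln(1 − r₁·B/P)/ln(1+r₁) ≈ 23.97 → 24 more payments.

39 payments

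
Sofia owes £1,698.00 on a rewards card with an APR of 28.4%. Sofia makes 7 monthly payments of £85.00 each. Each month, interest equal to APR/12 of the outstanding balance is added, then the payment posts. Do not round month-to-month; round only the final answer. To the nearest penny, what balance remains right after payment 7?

£1,361.13

Monthly rate r = 28.4%/12 = 2.36667% = 0.0236667.
Each month: B ← B·(1+r) − £85.00.
Month 1: interest £40.19; balance after payment £1,653.19.
Month 2: interest £39.13; balance after payment £1,607.31.
Month 3: interest £38.04; balance after payment £1,560.35.
Month 4: interest £36.93; balance after payment £1,512.28.
Month 5: interest £35.79; balance after payment £1,463.07.
Month 6: interest £34.63; balance after payment £1,412.70.
Month 7: interest £33.43; balance after payment £1,361.13.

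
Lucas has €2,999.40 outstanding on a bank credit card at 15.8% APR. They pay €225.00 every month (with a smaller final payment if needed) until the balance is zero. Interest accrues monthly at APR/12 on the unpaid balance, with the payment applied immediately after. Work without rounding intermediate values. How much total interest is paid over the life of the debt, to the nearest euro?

€321

Monthly rate r = 15.8%/12 = 1.31667% = 0.0131667.
Payoff takes n = ⌈−ln(1 − rB₀/P)/ln(1+r)⌉ = ⌈14.755⌉ = 15 payments; the last is €170.09.
Total paid = 14·€225.00 + €170.09 = €3,320.09.
Total interest = total paid − principal = €3,320.09 − €2,999.40 = €320.69.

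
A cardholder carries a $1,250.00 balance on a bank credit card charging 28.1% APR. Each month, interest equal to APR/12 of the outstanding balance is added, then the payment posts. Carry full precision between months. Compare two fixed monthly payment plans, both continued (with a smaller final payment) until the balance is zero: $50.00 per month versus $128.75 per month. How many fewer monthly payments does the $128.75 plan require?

Monthly rate r = 28.1%/12 = 2.34167% = 0.0234167.
At $50.00/mo: n = ⌈−ln(1 − rB₀/P)/ln(1+r)⌉ = 39 payments (last $1.98); total interest = total paid − $1,250.00 = $651.98.
At $128.75/mo: 12 payments (last $18.60); total interest $184.85.
Payments saved = 39 − 12 = 27.

27 fewer payments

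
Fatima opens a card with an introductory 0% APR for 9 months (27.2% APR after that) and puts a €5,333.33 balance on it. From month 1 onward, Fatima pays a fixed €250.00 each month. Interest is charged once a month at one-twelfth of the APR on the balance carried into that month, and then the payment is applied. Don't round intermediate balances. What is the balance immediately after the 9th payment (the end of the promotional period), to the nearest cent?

Promo months 1–9 at r₀ = 0%/12 = 0; months 10+ at r₁ = 27.2%/12 = 0.0226667.
After month 9 (no interest yet): B = €5,333.33 − 9·€250.00 = €3,083.33.

€3,083.33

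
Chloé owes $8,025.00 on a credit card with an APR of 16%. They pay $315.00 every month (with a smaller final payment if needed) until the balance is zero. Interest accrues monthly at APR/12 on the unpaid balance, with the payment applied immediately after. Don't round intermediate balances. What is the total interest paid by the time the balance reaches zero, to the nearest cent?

Monthly rate r = 16%/12 = 1.33333% = 0.0133333.
Payoff takes n = ⌈−ln(1 − rB₀/P)/ln(1+r)⌉ = ⌈31.335⌉ = 32 payments; the last is $105.88.
Total paid = 31·$315.00 + $105.88 = $9,870.88.
Total interest = total paid − principal = $9,870.88 − $8,025.00 = $1,845.88.

$1,845.88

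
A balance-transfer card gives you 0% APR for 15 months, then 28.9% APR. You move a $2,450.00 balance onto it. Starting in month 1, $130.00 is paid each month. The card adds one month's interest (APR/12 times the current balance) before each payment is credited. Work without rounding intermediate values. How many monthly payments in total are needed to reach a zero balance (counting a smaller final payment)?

20 months

Promo months 1–15 at r₀ = 0%/12 = 0; months 16+ at r₁ = 28.9%/12 = 0.0240833.
After month 15 (no interest yet): B = $2,450.00 − 15·$130.00 = $500.00.
Then at r₁ with $130.00/mo: n₂ = −ln(1 − r₁·B/P)/ln(1+r₁) ≈ 4.08 → 5 more payments.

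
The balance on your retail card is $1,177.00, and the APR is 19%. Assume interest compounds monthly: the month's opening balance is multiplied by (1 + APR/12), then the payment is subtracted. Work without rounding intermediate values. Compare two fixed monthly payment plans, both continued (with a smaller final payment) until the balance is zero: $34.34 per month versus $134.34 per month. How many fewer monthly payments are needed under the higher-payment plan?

40 fewer payments

Monthly rate r = 19%/12 = 1.58333% = 0.0158333.
At $34.34/mo: n = ⌈−ln(1 − rB₀/P)/ln(1+r)⌉ = 50 payments (last $27.65); total interest = total paid − $1,177.00 = $533.31.
At $134.34/mo: 10 payments (last $68.28); total interest $100.34.
Payments saved = 50 − 10 = 40.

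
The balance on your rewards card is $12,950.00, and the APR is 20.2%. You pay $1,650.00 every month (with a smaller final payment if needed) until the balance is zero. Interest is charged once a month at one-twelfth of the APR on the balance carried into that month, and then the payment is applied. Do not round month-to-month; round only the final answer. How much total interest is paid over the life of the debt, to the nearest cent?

$1,059.17

Monthly rate r = 20.2%/12 = 1.68333% = 0.0168333.
Payoff takes n = ⌈−ln(1 − rB₀/P)/ln(1+r)⌉ = ⌈8.488⌉ = 9 payments; the last is $809.17.
Total paid = 8·$1,650.00 + $809.17 = $14,009.17.
Total interest = total paid − principal = $14,009.17 − $12,950.00 = $1,059.17.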